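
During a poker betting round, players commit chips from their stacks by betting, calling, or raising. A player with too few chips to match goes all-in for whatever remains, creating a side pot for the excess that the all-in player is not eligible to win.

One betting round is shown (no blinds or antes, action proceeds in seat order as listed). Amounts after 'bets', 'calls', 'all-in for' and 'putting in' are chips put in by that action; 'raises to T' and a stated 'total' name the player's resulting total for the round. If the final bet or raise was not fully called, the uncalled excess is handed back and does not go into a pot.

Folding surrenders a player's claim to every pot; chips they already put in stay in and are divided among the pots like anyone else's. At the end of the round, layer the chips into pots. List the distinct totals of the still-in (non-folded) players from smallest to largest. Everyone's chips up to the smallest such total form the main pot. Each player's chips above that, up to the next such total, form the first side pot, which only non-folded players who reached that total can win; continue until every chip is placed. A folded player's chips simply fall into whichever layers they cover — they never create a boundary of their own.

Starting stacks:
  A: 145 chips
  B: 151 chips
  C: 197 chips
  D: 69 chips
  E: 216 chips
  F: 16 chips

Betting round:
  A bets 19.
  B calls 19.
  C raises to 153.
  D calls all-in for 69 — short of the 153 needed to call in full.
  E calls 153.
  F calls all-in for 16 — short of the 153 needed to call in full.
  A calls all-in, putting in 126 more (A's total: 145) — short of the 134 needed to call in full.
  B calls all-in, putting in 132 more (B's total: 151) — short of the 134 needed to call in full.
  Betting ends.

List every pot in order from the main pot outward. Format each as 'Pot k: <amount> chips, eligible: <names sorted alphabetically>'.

Contributions: A=145, B=151, C=153, D=69, E=153, F=16
Pot levels (distinct totals of non-folded players): 16, 69, 145, 151, 153
Layer 1-16: 16 each from A, B, C, D, E, F = 16*6 = 96 chips; eligible A, B, C, D, E, F
Layer 17-69: 53 each from A, B, C, D, E = 53*5 = 265 chips; eligible A, B, C, D, E
Layer 70-145: 76 each from A, B, C, E = 76*4 = 304 chips; eligible A, B, C, E
Layer 146-151: 6 each from B, C, E = 6*3 = 18 chips; eligible B, C, E
Layer 152-153: 2 each from C, E = 2*2 = 4 chips; eligible C, E

Pot 1: 96 chips, eligible: A, B, C, D, E, F
Pot 2: 265 chips, eligible: A, B, C, D, E
Pot 3: 304 chips, eligible: A, B, C, E
Pot 4: 18 chips, eligible: B, C, E
Pot 5: 4 chips, eligible: C, E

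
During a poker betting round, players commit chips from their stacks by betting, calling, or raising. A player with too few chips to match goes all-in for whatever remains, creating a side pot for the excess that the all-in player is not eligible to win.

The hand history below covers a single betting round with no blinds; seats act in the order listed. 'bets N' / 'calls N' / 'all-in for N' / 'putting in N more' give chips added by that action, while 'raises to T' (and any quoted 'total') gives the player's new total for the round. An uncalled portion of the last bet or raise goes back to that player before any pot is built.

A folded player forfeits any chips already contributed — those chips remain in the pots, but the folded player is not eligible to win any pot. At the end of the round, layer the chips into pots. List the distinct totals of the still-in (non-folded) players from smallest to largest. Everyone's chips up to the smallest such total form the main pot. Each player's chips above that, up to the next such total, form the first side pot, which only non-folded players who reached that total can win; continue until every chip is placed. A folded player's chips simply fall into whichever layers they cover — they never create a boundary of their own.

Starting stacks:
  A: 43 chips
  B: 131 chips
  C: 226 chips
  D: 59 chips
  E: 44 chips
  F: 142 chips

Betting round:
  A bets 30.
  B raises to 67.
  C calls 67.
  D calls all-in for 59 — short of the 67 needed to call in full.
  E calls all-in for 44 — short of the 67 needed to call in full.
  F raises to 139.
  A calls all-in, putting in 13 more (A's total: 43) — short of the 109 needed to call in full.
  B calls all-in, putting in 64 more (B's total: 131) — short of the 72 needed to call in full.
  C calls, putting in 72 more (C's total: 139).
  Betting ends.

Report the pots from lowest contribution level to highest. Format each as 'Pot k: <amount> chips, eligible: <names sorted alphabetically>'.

Contributions: A=43, B=131, C=139, D=59, E=44, F=139
Pot levels (distinct totals of non-folded players): 43, 44, 59, 131, 139
Layer 1-43: 43 each from A, B, C, D, E, F = 43*6 = 258 chips; eligible A, B, C, D, E, F
Layer 44-44: 1 each from B, C, D, E, F = 1*5 = 5 chips; eligible B, C, D, E, F
Layer 45-59: 15 each from B, C, D, F = 15*4 = 60 chips; eligible B, C, D, F
Layer 60-131: 72 each from B, C, F = 72*3 = 216 chips; eligible B, C, F
Layer 132-139: 8 each from C, F = 8*2 = 16 chips; eligible C, F

Pot 1: 258 chips, eligible: A, B, C, D, E, F
Pot 2: 5 chips, eligible: B, C, D, E, F
Pot 3: 60 chips, eligible: B, C, D, F
Pot 4: 216 chips, eligible: B, C, F
Pot 5: 16 chips, eligible: C, F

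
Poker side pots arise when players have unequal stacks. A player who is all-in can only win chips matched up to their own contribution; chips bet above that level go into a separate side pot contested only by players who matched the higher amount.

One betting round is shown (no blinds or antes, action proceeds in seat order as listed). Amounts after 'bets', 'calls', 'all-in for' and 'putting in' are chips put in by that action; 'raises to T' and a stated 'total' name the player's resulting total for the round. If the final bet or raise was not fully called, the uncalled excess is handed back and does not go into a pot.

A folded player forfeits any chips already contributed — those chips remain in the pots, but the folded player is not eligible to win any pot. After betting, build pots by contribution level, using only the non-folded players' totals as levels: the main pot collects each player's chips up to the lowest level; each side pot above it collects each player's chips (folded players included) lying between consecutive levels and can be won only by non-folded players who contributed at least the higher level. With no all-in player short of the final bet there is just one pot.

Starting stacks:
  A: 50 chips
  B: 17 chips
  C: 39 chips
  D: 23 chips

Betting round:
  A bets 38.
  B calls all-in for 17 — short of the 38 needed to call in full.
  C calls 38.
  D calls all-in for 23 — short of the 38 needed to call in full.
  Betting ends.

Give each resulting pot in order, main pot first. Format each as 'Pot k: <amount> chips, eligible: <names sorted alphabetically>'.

Contributions: A=38, B=17, C=38, D=23
Pot levels (distinct totals of non-folded players): 17, 23, 38
Layer 1-17: 17 each from A, B, C, D = 17*4 = 68 chips; eligible A, B, C, D
Layer 18-23: 6 each from A, C, D = 6*3 = 18 chips; eligible A, C, D
Layer 24-38: 15 each from A, C = 15*2 = 30 chips; eligible A, C

Pot 1: 68 chips, eligible: A, B, C, D
Pot 2: 18 chips, eligible: A, C, D
Pot 3: 30 chips, eligible: A, C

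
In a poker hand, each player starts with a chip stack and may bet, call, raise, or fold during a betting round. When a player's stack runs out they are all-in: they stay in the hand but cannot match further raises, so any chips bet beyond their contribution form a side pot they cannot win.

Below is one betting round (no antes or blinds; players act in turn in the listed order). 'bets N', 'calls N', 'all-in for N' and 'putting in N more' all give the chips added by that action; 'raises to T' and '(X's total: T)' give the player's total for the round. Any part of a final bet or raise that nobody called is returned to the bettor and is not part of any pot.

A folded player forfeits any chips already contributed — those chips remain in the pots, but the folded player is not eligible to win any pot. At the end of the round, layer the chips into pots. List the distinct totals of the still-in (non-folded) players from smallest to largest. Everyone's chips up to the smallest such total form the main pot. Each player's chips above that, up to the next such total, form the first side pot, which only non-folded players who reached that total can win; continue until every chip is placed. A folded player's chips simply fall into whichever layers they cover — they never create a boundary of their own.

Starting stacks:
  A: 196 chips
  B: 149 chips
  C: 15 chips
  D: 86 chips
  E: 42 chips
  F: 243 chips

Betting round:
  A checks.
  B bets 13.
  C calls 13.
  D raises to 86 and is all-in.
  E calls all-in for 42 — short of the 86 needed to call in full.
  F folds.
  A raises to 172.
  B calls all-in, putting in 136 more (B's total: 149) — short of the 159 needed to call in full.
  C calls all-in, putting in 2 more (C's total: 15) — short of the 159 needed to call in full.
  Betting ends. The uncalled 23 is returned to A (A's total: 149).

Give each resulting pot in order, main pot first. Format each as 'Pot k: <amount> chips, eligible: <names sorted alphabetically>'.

Contributions (after 23 returned to A): A=149, B=149, C=15, D=86, E=42
Folded: F
Pot levels (distinct totals of non-folded players): 15, 42, 86, 149
Layer 1-15: 15 each from A, B, C, D, E = 15*5 = 75 chips; eligible A, B, C, D, E
Layer 16-42: 27 each from A, B, D, E = 27*4 = 108 chips; eligible A, B, D, E
Layer 43-86: 44 each from A, B, D = 44*3 = 132 chips; eligible A, B, D
Layer 87-149: 63 each from A, B = 63*2 = 126 chips; eligible A, B

Pot 1: 75 chips, eligible: A, B, C, D, E
Pot 2: 108 chips, eligible: A, B, D, E
Pot 3: 132 chips, eligible: A, B, D
Pot 4: 126 chips, eligible: A, B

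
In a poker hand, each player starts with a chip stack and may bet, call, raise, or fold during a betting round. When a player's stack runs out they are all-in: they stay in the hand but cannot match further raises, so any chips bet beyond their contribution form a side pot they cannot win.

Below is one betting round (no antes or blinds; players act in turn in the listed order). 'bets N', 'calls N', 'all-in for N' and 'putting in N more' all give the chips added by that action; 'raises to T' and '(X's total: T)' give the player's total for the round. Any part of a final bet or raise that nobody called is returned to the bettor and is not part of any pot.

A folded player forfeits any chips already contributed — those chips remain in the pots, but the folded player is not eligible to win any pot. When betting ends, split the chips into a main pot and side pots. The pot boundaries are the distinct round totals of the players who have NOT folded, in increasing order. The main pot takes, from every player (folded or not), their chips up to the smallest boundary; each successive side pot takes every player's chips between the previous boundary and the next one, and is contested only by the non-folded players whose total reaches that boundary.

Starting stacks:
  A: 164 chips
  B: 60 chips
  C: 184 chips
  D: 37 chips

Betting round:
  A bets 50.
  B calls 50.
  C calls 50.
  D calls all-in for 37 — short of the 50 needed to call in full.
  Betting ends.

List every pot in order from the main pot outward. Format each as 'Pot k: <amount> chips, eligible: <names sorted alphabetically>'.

Pot 1: 148 chips, eligible: A, B, C, D
Pot 2: 39 chips, eligible: A, B, C

Derivation:
Contributions: A=50, B=50, C=50, D=37
Pot levels (distinct totals of non-folded players): 37, 50
Layer 1-37: 37 each from A, B, C, D = 37*4 = 148 chips; eligible A, B, C, D
Layer 38-50: 13 each from A, B, C = 13*3 = 39 chips; eligible A, B, C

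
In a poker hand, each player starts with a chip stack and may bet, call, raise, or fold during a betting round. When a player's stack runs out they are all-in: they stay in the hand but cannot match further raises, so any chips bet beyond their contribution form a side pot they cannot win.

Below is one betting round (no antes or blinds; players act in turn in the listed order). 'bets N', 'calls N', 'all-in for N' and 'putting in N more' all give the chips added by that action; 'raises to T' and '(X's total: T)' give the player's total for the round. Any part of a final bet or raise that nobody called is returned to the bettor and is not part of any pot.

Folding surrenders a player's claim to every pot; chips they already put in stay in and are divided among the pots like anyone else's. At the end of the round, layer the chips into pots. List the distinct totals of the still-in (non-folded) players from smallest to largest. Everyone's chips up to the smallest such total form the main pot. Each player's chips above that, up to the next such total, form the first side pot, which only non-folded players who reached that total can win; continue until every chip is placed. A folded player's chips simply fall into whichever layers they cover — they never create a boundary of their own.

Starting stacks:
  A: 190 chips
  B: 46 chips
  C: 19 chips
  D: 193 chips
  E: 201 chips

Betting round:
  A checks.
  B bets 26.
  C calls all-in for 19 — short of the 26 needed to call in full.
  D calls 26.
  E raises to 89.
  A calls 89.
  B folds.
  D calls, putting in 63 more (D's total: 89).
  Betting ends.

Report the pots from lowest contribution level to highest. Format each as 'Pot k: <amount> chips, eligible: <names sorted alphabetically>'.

Contributions: A=89, B=26, C=19, D=89, E=89
Folded: B
Pot levels (distinct totals of non-folded players): 19, 89
Layer 1-19: 19 each from A, B, C, D, E = 19*5 = 95 chips; eligible A, C, D, E
Layer 20-89: A 70 + B 7 + D 70 + E 70 = 217 chips; eligible A, D, E

Pot 1: 95 chips, eligible: A, C, D, E
Pot 2: 217 chips, eligible: A, D, E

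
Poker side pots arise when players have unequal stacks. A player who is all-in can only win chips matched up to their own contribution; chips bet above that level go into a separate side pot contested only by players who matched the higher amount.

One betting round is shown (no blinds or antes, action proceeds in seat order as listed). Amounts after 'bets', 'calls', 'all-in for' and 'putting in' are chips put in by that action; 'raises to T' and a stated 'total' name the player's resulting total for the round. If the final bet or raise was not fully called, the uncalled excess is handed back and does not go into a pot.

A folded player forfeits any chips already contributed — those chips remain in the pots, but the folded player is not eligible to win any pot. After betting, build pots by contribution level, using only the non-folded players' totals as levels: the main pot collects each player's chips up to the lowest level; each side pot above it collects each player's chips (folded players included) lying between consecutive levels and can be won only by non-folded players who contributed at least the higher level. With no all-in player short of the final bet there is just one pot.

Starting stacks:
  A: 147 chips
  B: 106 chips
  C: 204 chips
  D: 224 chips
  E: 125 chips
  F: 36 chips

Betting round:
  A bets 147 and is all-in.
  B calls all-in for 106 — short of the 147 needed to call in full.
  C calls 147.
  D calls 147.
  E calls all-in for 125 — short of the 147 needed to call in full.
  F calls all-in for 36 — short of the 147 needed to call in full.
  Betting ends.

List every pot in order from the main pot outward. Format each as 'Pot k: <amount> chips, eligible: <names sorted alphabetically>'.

Contributions: A=147, B=106, C=147, D=147, E=125, F=36
Pot levels (distinct totals of non-folded players): 36, 106, 125, 147
Layer 1-36: 36 each from A, B, C, D, E, F = 36*6 = 216 chips; eligible A, B, C, D, E, F
Layer 37-106: 70 each from A, B, C, D, E = 70*5 = 350 chips; eligible A, B, C, D, E
Layer 107-125: 19 each from A, C, D, E = 19*4 = 76 chips; eligible A, C, D, E
Layer 126-147: 22 each from A, C, D = 22*3 = 66 chips; eligible A, C, D

Pot 1: 216 chips, eligible: A, B, C, D, E, F
Pot 2: 350 chips, eligible: A, B, C, D, E
Pot 3: 76 chips, eligible: A, C, D, E
Pot 4: 66 chips, eligible: A, C, D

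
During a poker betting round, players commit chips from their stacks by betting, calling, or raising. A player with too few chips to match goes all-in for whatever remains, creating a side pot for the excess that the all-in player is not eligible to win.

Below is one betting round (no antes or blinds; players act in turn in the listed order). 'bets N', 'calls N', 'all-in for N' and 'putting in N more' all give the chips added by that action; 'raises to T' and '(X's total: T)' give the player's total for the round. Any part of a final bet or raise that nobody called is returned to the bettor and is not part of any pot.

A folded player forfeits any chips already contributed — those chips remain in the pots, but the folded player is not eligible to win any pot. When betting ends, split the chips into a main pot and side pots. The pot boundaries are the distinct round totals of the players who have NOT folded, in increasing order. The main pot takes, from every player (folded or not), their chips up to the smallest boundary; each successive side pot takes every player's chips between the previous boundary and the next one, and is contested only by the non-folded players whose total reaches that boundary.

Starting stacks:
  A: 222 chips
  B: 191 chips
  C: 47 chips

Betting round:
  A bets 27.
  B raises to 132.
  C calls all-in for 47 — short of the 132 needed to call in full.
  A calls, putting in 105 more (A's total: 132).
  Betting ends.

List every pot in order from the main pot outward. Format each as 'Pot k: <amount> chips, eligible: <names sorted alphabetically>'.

Pot 1: 141 chips, eligible: A, B, C
Pot 2: 170 chips, eligible: A, B

Derivation:
Contributions: A=132, B=132, C=47
Pot levels (distinct totals of non-folded players): 47, 132
Layer 1-47: 47 each from A, B, C = 47*3 = 141 chips; eligible A, B, C
Layer 48-132: 85 each from A, B = 85*2 = 170 chips; eligible A, B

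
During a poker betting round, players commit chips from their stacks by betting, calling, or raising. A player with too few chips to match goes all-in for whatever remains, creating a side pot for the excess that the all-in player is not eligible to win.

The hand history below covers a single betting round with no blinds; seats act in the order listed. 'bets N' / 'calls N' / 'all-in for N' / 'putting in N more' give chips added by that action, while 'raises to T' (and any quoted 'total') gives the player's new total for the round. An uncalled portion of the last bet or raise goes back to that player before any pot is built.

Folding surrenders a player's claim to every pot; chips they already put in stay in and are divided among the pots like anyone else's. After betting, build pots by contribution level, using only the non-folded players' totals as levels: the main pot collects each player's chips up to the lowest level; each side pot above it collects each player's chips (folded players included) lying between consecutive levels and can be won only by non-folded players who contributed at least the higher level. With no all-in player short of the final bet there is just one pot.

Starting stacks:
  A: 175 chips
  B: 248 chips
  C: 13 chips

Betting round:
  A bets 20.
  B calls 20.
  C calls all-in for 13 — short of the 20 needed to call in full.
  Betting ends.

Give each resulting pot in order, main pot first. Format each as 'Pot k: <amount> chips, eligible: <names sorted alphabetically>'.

Contributions: A=20, B=20, C=13
Pot levels (distinct totals of non-folded players): 13, 20
Layer 1-13: 13 each from A, B, C = 13*3 = 39 chips; eligible A, B, C
Layer 14-20: 7 each from A, B = 7*2 = 14 chips; eligible A, B

Pot 1: 39 chips, eligible: A, B, C
Pot 2: 14 chips, eligible: A, B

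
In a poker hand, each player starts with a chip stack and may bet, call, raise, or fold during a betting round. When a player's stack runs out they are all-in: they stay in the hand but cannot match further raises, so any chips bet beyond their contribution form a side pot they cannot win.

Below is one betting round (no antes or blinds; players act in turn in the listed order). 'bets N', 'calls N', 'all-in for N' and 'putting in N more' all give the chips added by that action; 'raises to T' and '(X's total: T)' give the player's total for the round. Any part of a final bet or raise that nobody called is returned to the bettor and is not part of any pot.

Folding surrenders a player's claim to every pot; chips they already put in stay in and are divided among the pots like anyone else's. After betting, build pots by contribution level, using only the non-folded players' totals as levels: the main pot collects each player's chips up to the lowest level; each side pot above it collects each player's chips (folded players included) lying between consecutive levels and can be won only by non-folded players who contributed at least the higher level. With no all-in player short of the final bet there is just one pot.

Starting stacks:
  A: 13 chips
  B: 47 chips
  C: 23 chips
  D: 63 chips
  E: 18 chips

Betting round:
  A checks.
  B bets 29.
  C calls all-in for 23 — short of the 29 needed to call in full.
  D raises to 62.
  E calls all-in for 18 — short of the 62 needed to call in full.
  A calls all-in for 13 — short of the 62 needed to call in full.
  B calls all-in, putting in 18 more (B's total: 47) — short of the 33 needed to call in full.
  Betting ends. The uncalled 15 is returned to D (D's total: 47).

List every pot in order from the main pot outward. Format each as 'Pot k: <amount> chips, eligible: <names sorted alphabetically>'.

Contributions (after 15 returned to D): A=13, B=47, C=23, D=47, E=18
Pot levels (distinct totals of non-folded players): 13, 18, 23, 47
Layer 1-13: 13 each from A, B, C, D, E = 13*5 = 65 chips; eligible A, B, C, D, E
Layer 14-18: 5 each from B, C, D, E = 5*4 = 20 chips; eligible B, C, D, E
Layer 19-23: 5 each from B, C, D = 5*3 = 15 chips; eligible B, C, D
Layer 24-47: 24 each from B, D = 24*2 = 48 chips; eligible B, D

Pot 1: 65 chips, eligible: A, B, C, D, E
Pot 2: 20 chips, eligible: B, C, D, E
Pot 3: 15 chips, eligible: B, C, D
Pot 4: 48 chips, eligible: B, D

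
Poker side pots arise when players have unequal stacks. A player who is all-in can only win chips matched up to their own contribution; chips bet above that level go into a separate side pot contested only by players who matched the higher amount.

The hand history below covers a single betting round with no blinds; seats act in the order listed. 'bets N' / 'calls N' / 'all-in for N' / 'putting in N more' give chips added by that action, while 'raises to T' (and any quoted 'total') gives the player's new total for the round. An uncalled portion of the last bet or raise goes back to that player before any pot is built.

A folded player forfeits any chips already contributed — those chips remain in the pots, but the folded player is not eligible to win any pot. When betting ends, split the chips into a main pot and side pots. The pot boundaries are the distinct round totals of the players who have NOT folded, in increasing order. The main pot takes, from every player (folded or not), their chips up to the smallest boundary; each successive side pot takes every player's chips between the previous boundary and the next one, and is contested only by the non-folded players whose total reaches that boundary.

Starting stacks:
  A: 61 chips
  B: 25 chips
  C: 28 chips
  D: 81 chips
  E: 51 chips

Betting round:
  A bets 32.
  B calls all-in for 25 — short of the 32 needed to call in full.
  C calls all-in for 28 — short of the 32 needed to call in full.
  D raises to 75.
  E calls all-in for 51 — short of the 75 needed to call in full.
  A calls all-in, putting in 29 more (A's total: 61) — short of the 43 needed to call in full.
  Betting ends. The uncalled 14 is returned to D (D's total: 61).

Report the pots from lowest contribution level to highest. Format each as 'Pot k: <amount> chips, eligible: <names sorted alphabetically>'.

Contributions (after 14 returned to D): A=61, B=25, C=28, D=61, E=51
Pot levels (distinct totals of non-folded players): 25, 28, 51, 61
Layer 1-25: 25 each from A, B, C, D, E = 25*5 = 125 chips; eligible A, B, C, D, E
Layer 26-28: 3 each from A, C, D, E = 3*4 = 12 chips; eligible A, C, D, E
Layer 29-51: 23 each from A, D, E = 23*3 = 69 chips; eligible A, D, E
Layer 52-61: 10 each from A, D = 10*2 = 20 chips; eligible A, D

Pot 1: 125 chips, eligible: A, B, C, D, E
Pot 2: 12 chips, eligible: A, C, D, E
Pot 3: 69 chips, eligible: A, D, E
Pot 4: 20 chips, eligible: A, D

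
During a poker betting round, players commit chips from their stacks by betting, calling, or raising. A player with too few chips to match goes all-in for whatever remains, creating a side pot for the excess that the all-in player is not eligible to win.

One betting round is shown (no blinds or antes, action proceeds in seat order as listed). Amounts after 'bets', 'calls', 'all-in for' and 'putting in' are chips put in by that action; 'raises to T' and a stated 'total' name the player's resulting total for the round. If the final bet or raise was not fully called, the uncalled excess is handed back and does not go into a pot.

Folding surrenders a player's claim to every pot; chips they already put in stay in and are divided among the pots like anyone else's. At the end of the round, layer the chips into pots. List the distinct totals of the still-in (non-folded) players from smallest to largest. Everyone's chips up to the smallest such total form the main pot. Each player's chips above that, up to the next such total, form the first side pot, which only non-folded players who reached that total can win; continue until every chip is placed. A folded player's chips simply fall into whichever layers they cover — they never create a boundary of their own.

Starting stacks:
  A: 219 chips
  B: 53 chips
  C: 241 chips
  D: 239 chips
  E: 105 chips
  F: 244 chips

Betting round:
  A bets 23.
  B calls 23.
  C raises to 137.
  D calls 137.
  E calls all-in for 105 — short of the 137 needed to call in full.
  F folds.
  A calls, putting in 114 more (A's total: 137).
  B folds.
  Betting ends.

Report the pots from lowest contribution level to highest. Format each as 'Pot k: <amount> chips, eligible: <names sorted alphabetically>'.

Contributions: A=137, B=23, C=137, D=137, E=105
Folded: B, F
Pot levels (distinct totals of non-folded players): 105, 137
Layer 1-105: A 105 + B 23 + C 105 + D 105 + E 105 = 443 chips; eligible A, C, D, E
Layer 106-137: 32 each from A, C, D = 32*3 = 96 chips; eligible A, C, D

Pot 1: 443 chips, eligible: A, C, D, E
Pot 2: 96 chips, eligible: A, C, D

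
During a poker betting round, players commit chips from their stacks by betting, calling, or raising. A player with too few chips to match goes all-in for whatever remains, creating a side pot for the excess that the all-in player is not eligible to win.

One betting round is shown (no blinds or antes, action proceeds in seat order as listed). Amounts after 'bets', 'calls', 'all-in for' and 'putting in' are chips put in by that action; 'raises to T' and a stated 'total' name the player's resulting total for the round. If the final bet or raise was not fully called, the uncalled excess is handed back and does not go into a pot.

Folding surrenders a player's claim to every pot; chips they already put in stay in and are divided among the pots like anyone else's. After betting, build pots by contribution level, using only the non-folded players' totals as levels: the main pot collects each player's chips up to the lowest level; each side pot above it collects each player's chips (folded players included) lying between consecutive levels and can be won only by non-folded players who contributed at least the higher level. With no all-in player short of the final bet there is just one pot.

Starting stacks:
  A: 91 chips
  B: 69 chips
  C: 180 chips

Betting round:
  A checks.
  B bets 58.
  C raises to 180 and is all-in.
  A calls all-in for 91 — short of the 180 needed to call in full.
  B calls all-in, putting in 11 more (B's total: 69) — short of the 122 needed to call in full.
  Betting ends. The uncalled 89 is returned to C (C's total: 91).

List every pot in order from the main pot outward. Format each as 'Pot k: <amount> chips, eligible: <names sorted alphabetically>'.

Pot 1: 207 chips, eligible: A, B, C
Pot 2: 44 chips, eligible: A, C

Derivation:
Contributions (after 89 returned to C): A=91, B=69, C=91
Pot levels (distinct totals of non-folded players): 69, 91
Layer 1-69: 69 each from A, B, C = 69*3 = 207 chips; eligible A, B, C
Layer 70-91: 22 each from A, C = 22*2 = 44 chips; eligible A, C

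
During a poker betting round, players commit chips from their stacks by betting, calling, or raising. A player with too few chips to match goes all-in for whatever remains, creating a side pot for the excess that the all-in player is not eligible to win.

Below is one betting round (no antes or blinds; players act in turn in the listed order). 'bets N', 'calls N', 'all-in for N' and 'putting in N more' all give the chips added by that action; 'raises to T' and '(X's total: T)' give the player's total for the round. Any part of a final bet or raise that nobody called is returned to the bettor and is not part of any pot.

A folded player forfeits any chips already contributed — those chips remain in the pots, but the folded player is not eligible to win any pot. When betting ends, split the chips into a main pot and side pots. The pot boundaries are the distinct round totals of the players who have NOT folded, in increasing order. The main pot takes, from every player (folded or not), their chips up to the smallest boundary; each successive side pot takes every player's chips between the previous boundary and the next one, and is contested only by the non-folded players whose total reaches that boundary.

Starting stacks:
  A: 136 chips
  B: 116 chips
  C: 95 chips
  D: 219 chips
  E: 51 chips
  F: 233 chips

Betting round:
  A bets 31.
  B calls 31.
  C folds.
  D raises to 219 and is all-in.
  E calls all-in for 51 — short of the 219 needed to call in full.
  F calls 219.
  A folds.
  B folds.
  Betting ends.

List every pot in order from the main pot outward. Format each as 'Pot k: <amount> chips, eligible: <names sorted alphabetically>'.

Pot 1: 215 chips, eligible: D, E, F
Pot 2: 336 chips, eligible: D, F

Derivation:
Contributions: A=31, B=31, D=219, E=51, F=219
Folded: A, B, C
Pot levels (distinct totals of non-folded players): 51, 219
Layer 1-51: A 31 + B 31 + D 51 + E 51 + F 51 = 215 chips; eligible D, E, F
Layer 52-219: 168 each from D, F = 168*2 = 336 chips; eligible D, F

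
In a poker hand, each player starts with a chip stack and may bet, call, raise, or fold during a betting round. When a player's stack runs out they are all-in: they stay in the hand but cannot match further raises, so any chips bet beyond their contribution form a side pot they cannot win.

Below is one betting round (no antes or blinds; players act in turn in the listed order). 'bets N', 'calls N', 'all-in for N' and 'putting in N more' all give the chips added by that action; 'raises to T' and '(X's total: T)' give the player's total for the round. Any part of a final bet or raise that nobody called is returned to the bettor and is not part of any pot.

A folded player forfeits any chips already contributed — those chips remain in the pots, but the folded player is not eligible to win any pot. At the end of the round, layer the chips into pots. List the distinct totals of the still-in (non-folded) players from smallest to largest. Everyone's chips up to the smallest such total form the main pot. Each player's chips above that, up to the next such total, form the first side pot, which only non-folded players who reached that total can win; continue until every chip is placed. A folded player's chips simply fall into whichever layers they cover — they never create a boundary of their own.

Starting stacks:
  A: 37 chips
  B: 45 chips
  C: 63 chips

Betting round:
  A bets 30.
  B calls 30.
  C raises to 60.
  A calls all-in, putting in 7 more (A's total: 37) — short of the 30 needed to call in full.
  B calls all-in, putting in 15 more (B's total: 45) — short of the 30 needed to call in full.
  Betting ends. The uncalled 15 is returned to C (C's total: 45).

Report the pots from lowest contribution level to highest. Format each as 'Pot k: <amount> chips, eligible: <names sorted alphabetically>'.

Contributions (after 15 returned to C): A=37, B=45, C=45
Pot levels (distinct totals of non-folded players): 37, 45
Layer 1-37: 37 each from A, B, C = 37*3 = 111 chips; eligible A, B, C
Layer 38-45: 8 each from B, C = 8*2 = 16 chips; eligible B, C

Pot 1: 111 chips, eligible: A, B, C
Pot 2: 16 chips, eligible: B, C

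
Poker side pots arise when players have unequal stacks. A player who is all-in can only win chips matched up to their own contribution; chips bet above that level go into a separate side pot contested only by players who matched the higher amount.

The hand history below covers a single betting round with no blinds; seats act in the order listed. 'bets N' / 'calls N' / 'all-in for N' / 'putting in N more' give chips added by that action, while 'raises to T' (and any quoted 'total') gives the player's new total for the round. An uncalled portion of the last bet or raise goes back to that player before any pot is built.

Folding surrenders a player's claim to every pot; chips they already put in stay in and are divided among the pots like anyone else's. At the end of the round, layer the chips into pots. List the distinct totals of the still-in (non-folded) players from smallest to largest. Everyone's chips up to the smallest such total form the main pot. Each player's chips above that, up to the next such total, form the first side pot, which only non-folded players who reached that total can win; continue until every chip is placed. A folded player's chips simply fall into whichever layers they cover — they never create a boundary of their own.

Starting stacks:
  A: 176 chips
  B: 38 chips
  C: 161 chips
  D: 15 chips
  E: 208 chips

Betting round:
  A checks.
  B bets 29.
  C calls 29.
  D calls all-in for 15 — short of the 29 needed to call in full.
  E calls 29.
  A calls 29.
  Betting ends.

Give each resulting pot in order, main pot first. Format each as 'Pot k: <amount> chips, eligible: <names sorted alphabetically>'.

Pot 1: 75 chips, eligible: A, B, C, D, E
Pot 2: 56 chips, eligible: A, B, C, E

Derivation:
Contributions: A=29, B=29, C=29, D=15, E=29
Pot levels (distinct totals of non-folded players): 15, 29
Layer 1-15: 15 each from A, B, C, D, E = 15*5 = 75 chips; eligible A, B, C, D, E
Layer 16-29: 14 each from A, B, C, E = 14*4 = 56 chips; eligible A, B, C, E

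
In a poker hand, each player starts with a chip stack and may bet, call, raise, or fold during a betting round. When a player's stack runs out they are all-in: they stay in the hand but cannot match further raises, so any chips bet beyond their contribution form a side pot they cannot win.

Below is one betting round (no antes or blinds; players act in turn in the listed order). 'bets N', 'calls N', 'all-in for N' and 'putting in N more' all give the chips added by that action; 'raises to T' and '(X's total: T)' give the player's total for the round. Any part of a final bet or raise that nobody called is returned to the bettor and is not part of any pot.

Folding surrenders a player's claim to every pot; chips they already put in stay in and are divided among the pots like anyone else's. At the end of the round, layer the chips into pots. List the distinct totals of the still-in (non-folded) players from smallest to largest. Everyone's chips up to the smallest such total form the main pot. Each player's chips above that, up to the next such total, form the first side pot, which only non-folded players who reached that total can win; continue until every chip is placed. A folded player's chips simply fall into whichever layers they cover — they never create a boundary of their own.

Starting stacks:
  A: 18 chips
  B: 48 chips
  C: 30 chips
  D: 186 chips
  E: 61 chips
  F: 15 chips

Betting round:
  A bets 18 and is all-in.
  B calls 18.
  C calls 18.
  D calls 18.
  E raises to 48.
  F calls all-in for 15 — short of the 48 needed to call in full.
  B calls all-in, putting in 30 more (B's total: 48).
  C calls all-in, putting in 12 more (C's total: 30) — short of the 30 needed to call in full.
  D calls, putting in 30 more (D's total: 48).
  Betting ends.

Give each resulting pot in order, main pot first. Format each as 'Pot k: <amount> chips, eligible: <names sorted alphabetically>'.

Contributions: A=18, B=48, C=30, D=48, E=48, F=15
Pot levels (distinct totals of non-folded players): 15, 18, 30, 48
Layer 1-15: 15 each from A, B, C, D, E, F = 15*6 = 90 chips; eligible A, B, C, D, E, F
Layer 16-18: 3 each from A, B, C, D, E = 3*5 = 15 chips; eligible A, B, C, D, E
Layer 19-30: 12 each from B, C, D, E = 12*4 = 48 chips; eligible B, C, D, E
Layer 31-48: 18 each from B, D, E = 18*3 = 54 chips; eligible B, D, E

Pot 1: 90 chips, eligible: A, B, C, D, E, F
Pot 2: 15 chips, eligible: A, B, C, D, E
Pot 3: 48 chips, eligible: B, C, D, E
Pot 4: 54 chips, eligible: B, D, E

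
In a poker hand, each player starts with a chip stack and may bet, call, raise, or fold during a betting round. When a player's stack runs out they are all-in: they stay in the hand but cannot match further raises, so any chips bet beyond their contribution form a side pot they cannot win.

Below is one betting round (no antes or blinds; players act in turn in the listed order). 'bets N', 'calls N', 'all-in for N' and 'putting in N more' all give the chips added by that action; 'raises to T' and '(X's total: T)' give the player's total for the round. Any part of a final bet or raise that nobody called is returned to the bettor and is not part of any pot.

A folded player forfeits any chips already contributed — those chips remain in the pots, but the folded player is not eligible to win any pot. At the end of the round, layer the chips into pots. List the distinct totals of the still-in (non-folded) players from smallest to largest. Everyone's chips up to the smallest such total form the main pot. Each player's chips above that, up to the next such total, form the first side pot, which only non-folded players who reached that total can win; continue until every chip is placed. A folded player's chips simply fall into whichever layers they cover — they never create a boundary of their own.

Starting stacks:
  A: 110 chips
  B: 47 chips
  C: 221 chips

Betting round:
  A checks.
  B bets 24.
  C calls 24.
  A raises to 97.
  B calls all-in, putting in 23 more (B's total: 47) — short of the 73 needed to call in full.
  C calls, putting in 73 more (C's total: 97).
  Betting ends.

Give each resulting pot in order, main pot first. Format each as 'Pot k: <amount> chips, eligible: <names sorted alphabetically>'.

Pot 1: 141 chips, eligible: A, B, C
Pot 2: 100 chips, eligible: A, C

Derivation:
Contributions: A=97, B=47, C=97
Pot levels (distinct totals of non-folded players): 47, 97
Layer 1-47: 47 each from A, B, C = 47*3 = 141 chips; eligible A, B, C
Layer 48-97: 50 each from A, C = 50*2 = 100 chips; eligible A, C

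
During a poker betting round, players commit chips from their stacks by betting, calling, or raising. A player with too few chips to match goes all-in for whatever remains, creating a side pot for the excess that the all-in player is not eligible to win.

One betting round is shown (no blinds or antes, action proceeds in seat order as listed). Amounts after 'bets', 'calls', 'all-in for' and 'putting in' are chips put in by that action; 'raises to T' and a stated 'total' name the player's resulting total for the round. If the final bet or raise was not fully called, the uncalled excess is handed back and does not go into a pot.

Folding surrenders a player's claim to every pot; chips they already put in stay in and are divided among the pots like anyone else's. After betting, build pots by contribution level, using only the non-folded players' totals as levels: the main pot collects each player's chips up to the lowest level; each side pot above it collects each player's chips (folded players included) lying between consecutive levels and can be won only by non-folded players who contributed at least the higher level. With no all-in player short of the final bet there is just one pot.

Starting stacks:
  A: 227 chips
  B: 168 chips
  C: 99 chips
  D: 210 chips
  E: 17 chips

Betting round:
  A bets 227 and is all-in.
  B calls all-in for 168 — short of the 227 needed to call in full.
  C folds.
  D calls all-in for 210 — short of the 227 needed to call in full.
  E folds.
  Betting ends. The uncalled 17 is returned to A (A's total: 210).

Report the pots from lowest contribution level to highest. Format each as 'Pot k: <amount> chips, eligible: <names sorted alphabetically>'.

Contributions (after 17 returned to A): A=210, B=168, D=210
Folded: C, E
Pot levels (distinct totals of non-folded players): 168, 210
Layer 1-168: 168 each from A, B, D = 168*3 = 504 chips; eligible A, B, D
Layer 169-210: 42 each from A, D = 42*2 = 84 chips; eligible A, D

Pot 1: 504 chips, eligible: A, B, D
Pot 2: 84 chips, eligible: A, D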